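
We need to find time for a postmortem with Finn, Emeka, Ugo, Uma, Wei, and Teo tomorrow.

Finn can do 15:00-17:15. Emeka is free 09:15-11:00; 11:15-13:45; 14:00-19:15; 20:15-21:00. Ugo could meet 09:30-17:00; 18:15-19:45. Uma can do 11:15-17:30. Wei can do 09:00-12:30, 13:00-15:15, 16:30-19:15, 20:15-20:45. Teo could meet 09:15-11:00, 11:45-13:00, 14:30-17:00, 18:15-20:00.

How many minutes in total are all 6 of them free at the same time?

Finn ∩ Emeka: 15:00-17:15.
Finn ∩ Emeka ∩ Ugo: 15:00-17:00.
Finn ∩ Emeka ∩ Ugo ∩ Uma: 15:00-17:00.
Finn ∩ Emeka ∩ Ugo ∩ Uma ∩ Wei: 15:00-15:15, 16:30-17:00.
Finn ∩ Emeka ∩ Ugo ∩ Uma ∩ Wei ∩ Teo: 15:00-15:15, 16:30-17:00.
Those are the intersection windows.
Summing the common windows: 15 + 30 = 45 minutes.

45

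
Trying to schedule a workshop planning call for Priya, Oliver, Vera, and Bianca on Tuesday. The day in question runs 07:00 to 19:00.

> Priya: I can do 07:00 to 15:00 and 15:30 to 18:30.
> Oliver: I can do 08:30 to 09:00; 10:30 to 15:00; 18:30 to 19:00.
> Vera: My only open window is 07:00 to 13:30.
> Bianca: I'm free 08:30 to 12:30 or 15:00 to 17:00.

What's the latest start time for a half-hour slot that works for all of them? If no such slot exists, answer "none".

Priya ∩ Oliver: 08:30-09:00, 10:30-15:00.
Priya ∩ Oliver ∩ Vera: 08:30-09:00, 10:30-13:30.
Priya ∩ Oliver ∩ Vera ∩ Bianca: 08:30-09:00, 10:30-12:30.
The last common window of at least 30 minutes is 10:30-12:30; a 30-minute meeting can start as late as 12:00 and still end by 12:30.

12:00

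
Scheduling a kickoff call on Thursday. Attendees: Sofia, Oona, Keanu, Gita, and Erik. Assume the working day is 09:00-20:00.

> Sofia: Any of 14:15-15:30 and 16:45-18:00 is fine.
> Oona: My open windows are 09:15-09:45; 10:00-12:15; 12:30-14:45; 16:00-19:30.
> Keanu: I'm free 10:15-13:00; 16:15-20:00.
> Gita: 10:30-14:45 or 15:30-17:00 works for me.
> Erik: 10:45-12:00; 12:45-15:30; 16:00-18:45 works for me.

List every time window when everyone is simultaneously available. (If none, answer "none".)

Sofia ∩ Oona: 14:15-14:45, 16:45-18:00.
Sofia ∩ Oona ∩ Keanu: 16:45-18:00.
Sofia ∩ Oona ∩ Keanu ∩ Gita: 16:45-17:00.
Sofia ∩ Oona ∩ Keanu ∩ Gita ∩ Erik: 16:45-17:00.

16:45-17:00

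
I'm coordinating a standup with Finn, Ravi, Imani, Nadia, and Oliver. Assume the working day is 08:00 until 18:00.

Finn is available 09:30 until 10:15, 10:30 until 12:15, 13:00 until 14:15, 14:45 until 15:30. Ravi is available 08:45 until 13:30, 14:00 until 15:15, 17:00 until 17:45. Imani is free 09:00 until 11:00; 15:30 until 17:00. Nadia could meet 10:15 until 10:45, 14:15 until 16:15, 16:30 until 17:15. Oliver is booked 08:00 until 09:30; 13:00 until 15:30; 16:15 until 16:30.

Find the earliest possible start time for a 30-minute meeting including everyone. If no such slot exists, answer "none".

Finn free: 09:30-10:15, 10:30-12:15, 13:00-14:15, 14:45-15:30.
Ravi free: 08:45-13:30, 14:00-15:15, 17:00-17:45.
Imani free: 09:00-11:00, 15:30-17:00.
Nadia free: 10:15-10:45, 14:15-16:15, 16:30-17:15.
Oliver free: 09:30-13:00, 15:30-16:15, 16:30-18:00 (invert busy blocks within the working day).
Finn ∩ Ravi: 09:30-10:15, 10:30-12:15, 13:00-13:30, 14:00-14:15, 14:45-15:15.
Finn ∩ Ravi ∩ Imani: 09:30-10:15, 10:30-11:00.
Finn ∩ Ravi ∩ Imani ∩ Nadia: 10:30-10:45.
Finn ∩ Ravi ∩ Imani ∩ Nadia ∩ Oliver: 10:30-10:45.
No common window is at least 30 minutes long.

none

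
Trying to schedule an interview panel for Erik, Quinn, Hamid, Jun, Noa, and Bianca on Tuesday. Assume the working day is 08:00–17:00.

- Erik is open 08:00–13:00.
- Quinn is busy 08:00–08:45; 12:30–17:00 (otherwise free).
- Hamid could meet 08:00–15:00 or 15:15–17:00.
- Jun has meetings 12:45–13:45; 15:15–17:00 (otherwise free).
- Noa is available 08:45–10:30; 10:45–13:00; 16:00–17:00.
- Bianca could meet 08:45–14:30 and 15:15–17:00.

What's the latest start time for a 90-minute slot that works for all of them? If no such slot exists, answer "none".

Erik free: 08:00-13:00.
Quinn free: 08:45-12:30 (invert busy blocks within the working day).
Hamid free: 08:00-15:00, 15:15-17:00.
Jun free: 08:00-12:45, 13:45-15:15 (invert busy blocks within the working day).
Noa free: 08:45-10:30, 10:45-13:00, 16:00-17:00.
Bianca free: 08:45-14:30, 15:15-17:00.
Erik ∩ Quinn: 08:45-12:30.
Erik ∩ Quinn ∩ Hamid: 08:45-12:30.
Erik ∩ Quinn ∩ Hamid ∩ Jun: 08:45-12:30.
Erik ∩ Quinn ∩ Hamid ∩ Jun ∩ Noa: 08:45-10:30, 10:45-12:30.
Erik ∩ Quinn ∩ Hamid ∩ Jun ∩ Noa ∩ Bianca: 08:45-10:30, 10:45-12:30.
Those are the intersection windows.
The last common window of at least 90 minutes is 10:45-12:30; a 90-minute meeting can start as late as 11:00 and still end by 12:30.

11:00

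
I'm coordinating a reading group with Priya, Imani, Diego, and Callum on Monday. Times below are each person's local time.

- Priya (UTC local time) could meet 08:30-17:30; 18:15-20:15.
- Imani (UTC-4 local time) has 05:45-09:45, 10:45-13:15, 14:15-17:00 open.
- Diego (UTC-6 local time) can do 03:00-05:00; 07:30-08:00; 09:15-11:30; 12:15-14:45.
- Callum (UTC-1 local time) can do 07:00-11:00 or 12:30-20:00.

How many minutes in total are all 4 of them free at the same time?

Priya in UTC: 08:30-17:30, 18:15-20:15.
Imani in UTC: 09:45-13:45, 14:45-17:15, 18:15-21:00 (add 4h to convert from UTC-4).
Diego in UTC: 09:00-11:00, 13:30-14:00, 15:15-17:30, 18:15-20:45 (add 6h to convert from UTC-6).
Callum in UTC: 08:00-12:00, 13:30-21:00 (add 1h to convert from UTC-1).
Priya ∩ Imani: 09:45-13:45, 14:45-17:15, 18:15-20:15.
Priya ∩ Imani ∩ Diego: 09:45-11:00, 13:30-13:45, 15:15-17:15, 18:15-20:15.
Priya ∩ Imani ∩ Diego ∩ Callum: 09:45-11:00, 13:30-13:45, 15:15-17:15, 18:15-20:15.
Summing the common windows: 75 + 15 + 120 + 120 = 330 minutes.

330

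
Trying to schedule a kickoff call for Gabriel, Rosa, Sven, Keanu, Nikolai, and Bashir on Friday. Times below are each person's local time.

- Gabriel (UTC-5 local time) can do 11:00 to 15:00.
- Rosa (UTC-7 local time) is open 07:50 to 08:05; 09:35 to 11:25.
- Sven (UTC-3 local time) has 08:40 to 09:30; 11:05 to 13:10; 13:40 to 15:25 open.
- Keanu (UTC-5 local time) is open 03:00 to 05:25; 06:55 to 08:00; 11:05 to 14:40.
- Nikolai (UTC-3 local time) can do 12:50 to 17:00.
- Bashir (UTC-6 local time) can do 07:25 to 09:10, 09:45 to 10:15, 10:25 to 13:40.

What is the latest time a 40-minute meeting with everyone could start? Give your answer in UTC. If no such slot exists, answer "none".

17:45

Gabriel in UTC: 16:00-20:00 (add 5h to convert from UTC-5).
Rosa in UTC: 14:50-15:05, 16:35-18:25 (add 7h to convert from UTC-7).
Sven in UTC: 11:40-12:30, 14:05-16:10, 16:40-18:25 (add 3h to convert from UTC-3).
Keanu in UTC: 08:00-10:25, 11:55-13:00, 16:05-19:40 (add 5h to convert from UTC-5).
Nikolai in UTC: 15:50-20:00 (add 3h to convert from UTC-3).
Bashir in UTC: 13:25-15:10, 15:45-16:15, 16:25-19:40 (add 6h to convert from UTC-6).
Gabriel ∩ Rosa: 16:35-18:25.
Gabriel ∩ Rosa ∩ Sven: 16:40-18:25.
Gabriel ∩ Rosa ∩ Sven ∩ Keanu: 16:40-18:25.
Gabriel ∩ Rosa ∩ Sven ∩ Keanu ∩ Nikolai: 16:40-18:25.
Gabriel ∩ Rosa ∩ Sven ∩ Keanu ∩ Nikolai ∩ Bashir: 16:40-18:25.
The last common window of at least 40 minutes is 16:40-18:25; a 40-minute meeting can start as late as 17:45 and still end by 18:25.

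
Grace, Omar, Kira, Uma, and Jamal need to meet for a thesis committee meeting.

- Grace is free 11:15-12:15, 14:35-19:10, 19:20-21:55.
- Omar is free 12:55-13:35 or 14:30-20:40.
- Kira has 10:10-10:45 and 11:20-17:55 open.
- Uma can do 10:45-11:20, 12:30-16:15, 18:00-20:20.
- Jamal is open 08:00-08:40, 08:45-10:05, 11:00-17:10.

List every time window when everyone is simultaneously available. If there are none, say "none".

Grace ∩ Omar: 14:35-19:10, 19:20-20:40.
Grace ∩ Omar ∩ Kira: 14:35-17:55.
Grace ∩ Omar ∩ Kira ∩ Uma: 14:35-16:15.
Grace ∩ Omar ∩ Kira ∩ Uma ∩ Jamal: 14:35-16:15.

14:35-16:15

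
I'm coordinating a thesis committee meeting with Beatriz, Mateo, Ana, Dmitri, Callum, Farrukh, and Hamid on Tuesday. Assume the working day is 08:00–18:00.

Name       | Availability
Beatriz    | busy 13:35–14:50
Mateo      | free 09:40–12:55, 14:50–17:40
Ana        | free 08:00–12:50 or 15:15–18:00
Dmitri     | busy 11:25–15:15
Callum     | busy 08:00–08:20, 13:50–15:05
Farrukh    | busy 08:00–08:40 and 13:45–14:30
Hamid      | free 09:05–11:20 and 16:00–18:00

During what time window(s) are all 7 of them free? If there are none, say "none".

09:40-11:20, 16:00-17:40

Beatriz free: 08:00-13:35, 14:50-18:00 (invert busy blocks within the working day).
Mateo free: 09:40-12:55, 14:50-17:40.
Ana free: 08:00-12:50, 15:15-18:00.
Dmitri free: 08:00-11:25, 15:15-18:00 (invert busy blocks within the working day).
Callum free: 08:20-13:50, 15:05-18:00 (invert busy blocks within the working day).
Farrukh free: 08:40-13:45, 14:30-18:00 (invert busy blocks within the working day).
Hamid free: 09:05-11:20, 16:00-18:00.
Beatriz ∩ Mateo: 09:40-12:55, 14:50-17:40.
Beatriz ∩ Mateo ∩ Ana: 09:40-12:50, 15:15-17:40.
Beatriz ∩ Mateo ∩ Ana ∩ Dmitri: 09:40-11:25, 15:15-17:40.
Beatriz ∩ Mateo ∩ Ana ∩ Dmitri ∩ Callum: 09:40-11:25, 15:15-17:40.
Beatriz ∩ Mateo ∩ Ana ∩ Dmitri ∩ Callum ∩ Farrukh: 09:40-11:25, 15:15-17:40.
Beatriz ∩ Mateo ∩ Ana ∩ Dmitri ∩ Callum ∩ Farrukh ∩ Hamid: 09:40-11:20, 16:00-17:40.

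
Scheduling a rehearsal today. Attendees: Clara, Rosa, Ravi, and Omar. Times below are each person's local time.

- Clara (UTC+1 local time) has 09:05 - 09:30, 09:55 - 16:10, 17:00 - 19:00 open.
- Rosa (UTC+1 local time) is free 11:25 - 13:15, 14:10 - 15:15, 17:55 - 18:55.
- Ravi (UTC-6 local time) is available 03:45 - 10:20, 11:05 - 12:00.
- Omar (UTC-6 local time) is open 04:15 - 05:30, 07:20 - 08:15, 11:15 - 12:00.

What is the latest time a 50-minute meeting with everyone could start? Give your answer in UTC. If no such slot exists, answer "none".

13:25

Clara in UTC: 08:05-08:30, 08:55-15:10, 16:00-18:00 (subtract 1h to convert from UTC+1).
Rosa in UTC: 10:25-12:15, 13:10-14:15, 16:55-17:55 (subtract 1h to convert from UTC+1).
Ravi in UTC: 09:45-16:20, 17:05-18:00 (add 6h to convert from UTC-6).
Omar in UTC: 10:15-11:30, 13:20-14:15, 17:15-18:00 (add 6h to convert from UTC-6).
Clara ∩ Rosa: 10:25-12:15, 13:10-14:15, 16:55-17:55.
Clara ∩ Rosa ∩ Ravi: 10:25-12:15, 13:10-14:15, 17:05-17:55.
Clara ∩ Rosa ∩ Ravi ∩ Omar: 10:25-11:30, 13:20-14:15, 17:15-17:55.
Those are the intersection windows.
The last common window of at least 50 minutes is 13:20-14:15; a 50-minute meeting can start as late as 13:25 and still end by 14:15.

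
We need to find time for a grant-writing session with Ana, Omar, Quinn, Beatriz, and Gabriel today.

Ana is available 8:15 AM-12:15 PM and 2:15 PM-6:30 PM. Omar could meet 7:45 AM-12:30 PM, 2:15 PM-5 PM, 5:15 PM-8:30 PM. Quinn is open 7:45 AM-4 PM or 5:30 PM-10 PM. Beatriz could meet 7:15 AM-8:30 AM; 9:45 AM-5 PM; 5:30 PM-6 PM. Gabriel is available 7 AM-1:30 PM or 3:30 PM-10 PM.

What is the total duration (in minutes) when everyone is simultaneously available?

225

Ana ∩ Omar: 08:15-12:15, 14:15-17:00, 17:15-18:30.
Ana ∩ Omar ∩ Quinn: 08:15-12:15, 14:15-16:00, 17:30-18:30.
Ana ∩ Omar ∩ Quinn ∩ Beatriz: 08:15-08:30, 09:45-12:15, 14:15-16:00, 17:30-18:00.
Ana ∩ Omar ∩ Quinn ∩ Beatriz ∩ Gabriel: 08:15-08:30, 09:45-12:15, 15:30-16:00, 17:30-18:00.
Summing the common windows: 15 + 150 + 30 + 30 = 225 minutes.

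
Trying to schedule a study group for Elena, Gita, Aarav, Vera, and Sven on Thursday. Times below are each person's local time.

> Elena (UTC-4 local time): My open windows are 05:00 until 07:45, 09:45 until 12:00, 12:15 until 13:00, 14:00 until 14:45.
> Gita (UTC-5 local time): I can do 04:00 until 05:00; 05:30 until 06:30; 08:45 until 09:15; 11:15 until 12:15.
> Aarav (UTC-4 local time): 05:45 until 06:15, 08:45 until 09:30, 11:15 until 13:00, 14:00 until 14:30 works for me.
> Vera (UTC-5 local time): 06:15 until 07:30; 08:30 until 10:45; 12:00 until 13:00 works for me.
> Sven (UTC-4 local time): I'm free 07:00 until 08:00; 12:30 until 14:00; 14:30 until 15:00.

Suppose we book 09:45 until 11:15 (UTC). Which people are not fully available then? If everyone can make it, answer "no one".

Elena in UTC: 09:00-11:45, 13:45-16:00, 16:15-17:00, 18:00-18:45 (add 4h to convert from UTC-4).
Gita in UTC: 09:00-10:00, 10:30-11:30, 13:45-14:15, 16:15-17:15 (add 5h to convert from UTC-5).
Aarav in UTC: 09:45-10:15, 12:45-13:30, 15:15-17:00, 18:00-18:30 (add 4h to convert from UTC-4).
Vera in UTC: 11:15-12:30, 13:30-15:45, 17:00-18:00 (add 5h to convert from UTC-5).
Sven in UTC: 11:00-12:00, 16:30-18:00, 18:30-19:00 (add 4h to convert from UTC-4).
Elena: free for 09:45-11:15. Gita: not fully free for 09:45-11:15. Aarav: not fully free for 09:45-11:15. Vera: not fully free for 09:45-11:15. Sven: not fully free for 09:45-11:15.

Aarav, Gita, Sven, Vera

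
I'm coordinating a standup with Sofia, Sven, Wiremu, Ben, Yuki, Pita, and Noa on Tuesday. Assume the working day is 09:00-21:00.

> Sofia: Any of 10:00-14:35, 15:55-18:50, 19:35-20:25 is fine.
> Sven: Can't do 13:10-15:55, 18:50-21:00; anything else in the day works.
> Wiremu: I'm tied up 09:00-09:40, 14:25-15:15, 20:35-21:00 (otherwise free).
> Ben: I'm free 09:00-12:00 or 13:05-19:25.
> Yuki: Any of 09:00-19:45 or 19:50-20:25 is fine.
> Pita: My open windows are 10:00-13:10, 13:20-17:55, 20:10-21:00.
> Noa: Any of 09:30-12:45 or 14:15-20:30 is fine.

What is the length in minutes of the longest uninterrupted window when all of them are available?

Sofia free: 10:00-14:35, 15:55-18:50, 19:35-20:25.
Sven free: 09:00-13:10, 15:55-18:50 (invert busy blocks within the working day).
Wiremu free: 09:40-14:25, 15:15-20:35 (invert busy blocks within the working day).
Ben free: 09:00-12:00, 13:05-19:25.
Yuki free: 09:00-19:45, 19:50-20:25.
Pita free: 10:00-13:10, 13:20-17:55, 20:10-21:00.
Noa free: 09:30-12:45, 14:15-20:30.
Sofia ∩ Sven: 10:00-13:10, 15:55-18:50.
Sofia ∩ Sven ∩ Wiremu: 10:00-13:10, 15:55-18:50.
Sofia ∩ Sven ∩ Wiremu ∩ Ben: 10:00-12:00, 13:05-13:10, 15:55-18:50.
Sofia ∩ Sven ∩ Wiremu ∩ Ben ∩ Yuki: 10:00-12:00, 13:05-13:10, 15:55-18:50.
Sofia ∩ Sven ∩ Wiremu ∩ Ben ∩ Yuki ∩ Pita: 10:00-12:00, 13:05-13:10, 15:55-17:55.
Sofia ∩ Sven ∩ Wiremu ∩ Ben ∩ Yuki ∩ Pita ∩ Noa: 10:00-12:00, 15:55-17:55.
The longest is 10:00-12:00 at 120 minutes.

120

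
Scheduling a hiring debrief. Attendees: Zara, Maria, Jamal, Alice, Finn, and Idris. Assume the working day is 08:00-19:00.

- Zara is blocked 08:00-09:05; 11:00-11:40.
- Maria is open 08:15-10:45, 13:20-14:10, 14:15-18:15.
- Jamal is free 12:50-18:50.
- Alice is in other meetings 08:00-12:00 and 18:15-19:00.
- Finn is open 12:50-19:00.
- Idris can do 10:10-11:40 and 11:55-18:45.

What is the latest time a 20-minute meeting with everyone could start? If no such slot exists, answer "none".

17:55

Zara free: 09:05-11:00, 11:40-19:00 (invert busy blocks within the working day).
Maria free: 08:15-10:45, 13:20-14:10, 14:15-18:15.
Jamal free: 12:50-18:50.
Alice free: 12:00-18:15 (invert busy blocks within the working day).
Finn free: 12:50-19:00.
Idris free: 10:10-11:40, 11:55-18:45.
Zara ∩ Maria: 09:05-10:45, 13:20-14:10, 14:15-18:15.
Zara ∩ Maria ∩ Jamal: 13:20-14:10, 14:15-18:15.
Zara ∩ Maria ∩ Jamal ∩ Alice: 13:20-14:10, 14:15-18:15.
Zara ∩ Maria ∩ Jamal ∩ Alice ∩ Finn: 13:20-14:10, 14:15-18:15.
Zara ∩ Maria ∩ Jamal ∩ Alice ∩ Finn ∩ Idris: 13:20-14:10, 14:15-18:15.
The last common window of at least 20 minutes is 14:15-18:15; a 20-minute meeting can start as late as 17:55 and still end by 18:15.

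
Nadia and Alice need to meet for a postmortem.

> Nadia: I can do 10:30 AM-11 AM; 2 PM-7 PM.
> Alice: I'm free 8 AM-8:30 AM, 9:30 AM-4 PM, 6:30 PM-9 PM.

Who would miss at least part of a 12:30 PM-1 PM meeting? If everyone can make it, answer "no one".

Nadia

Nadia: not fully free for 12:30-13:00. Alice: free for 12:30-13:00.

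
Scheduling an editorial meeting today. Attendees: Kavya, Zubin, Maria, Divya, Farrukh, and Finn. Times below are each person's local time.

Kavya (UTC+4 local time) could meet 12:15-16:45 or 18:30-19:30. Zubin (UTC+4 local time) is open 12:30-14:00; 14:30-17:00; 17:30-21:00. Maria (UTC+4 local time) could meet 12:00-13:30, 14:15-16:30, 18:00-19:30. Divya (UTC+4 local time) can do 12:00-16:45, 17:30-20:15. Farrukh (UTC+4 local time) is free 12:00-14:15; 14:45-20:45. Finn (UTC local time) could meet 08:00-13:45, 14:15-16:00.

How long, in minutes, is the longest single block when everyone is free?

105

Kavya in UTC: 08:15-12:45, 14:30-15:30 (subtract 4h to convert from UTC+4).
Zubin in UTC: 08:30-10:00, 10:30-13:00, 13:30-17:00 (subtract 4h to convert from UTC+4).
Maria in UTC: 08:00-09:30, 10:15-12:30, 14:00-15:30 (subtract 4h to convert from UTC+4).
Divya in UTC: 08:00-12:45, 13:30-16:15 (subtract 4h to convert from UTC+4).
Farrukh in UTC: 08:00-10:15, 10:45-16:45 (subtract 4h to convert from UTC+4).
Finn in UTC: 08:00-13:45, 14:15-16:00.
Kavya ∩ Zubin: 08:30-10:00, 10:30-12:45, 14:30-15:30.
Kavya ∩ Zubin ∩ Maria: 08:30-09:30, 10:30-12:30, 14:30-15:30.
Kavya ∩ Zubin ∩ Maria ∩ Divya: 08:30-09:30, 10:30-12:30, 14:30-15:30.
Kavya ∩ Zubin ∩ Maria ∩ Divya ∩ Farrukh: 08:30-09:30, 10:45-12:30, 14:30-15:30.
Kavya ∩ Zubin ∩ Maria ∩ Divya ∩ Farrukh ∩ Finn: 08:30-09:30, 10:45-12:30, 14:30-15:30.
The longest is 10:45-12:30 at 105 minutes.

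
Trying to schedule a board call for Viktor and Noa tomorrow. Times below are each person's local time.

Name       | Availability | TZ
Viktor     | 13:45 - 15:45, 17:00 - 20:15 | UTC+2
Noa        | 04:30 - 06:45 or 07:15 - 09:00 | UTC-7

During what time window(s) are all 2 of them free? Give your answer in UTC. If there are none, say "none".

11:45-13:45, 15:00-16:00

Viktor in UTC: 11:45-13:45, 15:00-18:15 (subtract 2h to convert from UTC+2).
Noa in UTC: 11:30-13:45, 14:15-16:00 (add 7h to convert from UTC-7).
Viktor ∩ Noa: 11:45-13:45, 15:00-16:00.
Those are the intersection windows.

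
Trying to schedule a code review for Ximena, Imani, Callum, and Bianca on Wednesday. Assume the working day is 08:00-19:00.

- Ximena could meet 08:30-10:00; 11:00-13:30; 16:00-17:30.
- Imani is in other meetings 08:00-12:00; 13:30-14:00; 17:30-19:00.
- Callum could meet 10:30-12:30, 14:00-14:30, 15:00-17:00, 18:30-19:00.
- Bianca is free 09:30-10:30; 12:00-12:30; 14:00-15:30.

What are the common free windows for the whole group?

12:00-12:30

Ximena free: 08:30-10:00, 11:00-13:30, 16:00-17:30.
Imani free: 12:00-13:30, 14:00-17:30 (invert busy blocks within the working day).
Callum free: 10:30-12:30, 14:00-14:30, 15:00-17:00, 18:30-19:00.
Bianca free: 09:30-10:30, 12:00-12:30, 14:00-15:30.
Ximena ∩ Imani: 12:00-13:30, 16:00-17:30.
Ximena ∩ Imani ∩ Callum: 12:00-12:30, 16:00-17:00.
Ximena ∩ Imani ∩ Callum ∩ Bianca: 12:00-12:30.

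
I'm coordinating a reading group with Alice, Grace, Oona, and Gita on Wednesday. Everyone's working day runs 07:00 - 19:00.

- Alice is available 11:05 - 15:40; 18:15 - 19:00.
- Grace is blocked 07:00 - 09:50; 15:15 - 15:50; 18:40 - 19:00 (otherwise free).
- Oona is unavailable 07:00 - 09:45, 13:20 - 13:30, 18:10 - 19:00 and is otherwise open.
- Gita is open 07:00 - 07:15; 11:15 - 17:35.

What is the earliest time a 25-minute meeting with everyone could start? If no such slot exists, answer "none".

Alice free: 11:05-15:40, 18:15-19:00.
Grace free: 09:50-15:15, 15:50-18:40 (invert busy blocks within the working day).
Oona free: 09:45-13:20, 13:30-18:10 (invert busy blocks within the working day).
Gita free: 07:00-07:15, 11:15-17:35.
Alice ∩ Grace: 11:05-15:15, 18:15-18:40.
Alice ∩ Grace ∩ Oona: 11:05-13:20, 13:30-15:15.
Alice ∩ Grace ∩ Oona ∩ Gita: 11:15-13:20, 13:30-15:15.
The first common window of at least 25 minutes is 11:15-13:20, so the earliest start is 11:15.

11:15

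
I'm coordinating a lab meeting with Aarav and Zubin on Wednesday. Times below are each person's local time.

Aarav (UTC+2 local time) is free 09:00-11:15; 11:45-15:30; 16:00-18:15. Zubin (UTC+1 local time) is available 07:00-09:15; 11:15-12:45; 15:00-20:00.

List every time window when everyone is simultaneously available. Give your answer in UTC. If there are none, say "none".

Aarav in UTC: 07:00-09:15, 09:45-13:30, 14:00-16:15 (subtract 2h to convert from UTC+2).
Zubin in UTC: 06:00-08:15, 10:15-11:45, 14:00-19:00 (subtract 1h to convert from UTC+1).
Aarav ∩ Zubin: 07:00-08:15, 10:15-11:45, 14:00-16:15.
So the common availability across everyone is 07:00-08:15, 10:15-11:45, 14:00-16:15.

07:00-08:15, 10:15-11:45, 14:00-16:15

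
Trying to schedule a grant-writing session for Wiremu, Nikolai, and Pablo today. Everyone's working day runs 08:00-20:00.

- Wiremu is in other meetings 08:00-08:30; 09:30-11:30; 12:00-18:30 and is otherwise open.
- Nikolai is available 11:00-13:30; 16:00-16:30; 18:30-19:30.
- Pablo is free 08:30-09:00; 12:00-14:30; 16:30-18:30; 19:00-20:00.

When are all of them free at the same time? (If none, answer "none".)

19:00-19:30

Wiremu free: 08:30-09:30, 11:30-12:00, 18:30-20:00 (invert busy blocks within the working day).
Nikolai free: 11:00-13:30, 16:00-16:30, 18:30-19:30.
Pablo free: 08:30-09:00, 12:00-14:30, 16:30-18:30, 19:00-20:00.
Wiremu ∩ Nikolai: 11:30-12:00, 18:30-19:30.
Wiremu ∩ Nikolai ∩ Pablo: 19:00-19:30.
So the common availability across everyone is 19:00-19:30.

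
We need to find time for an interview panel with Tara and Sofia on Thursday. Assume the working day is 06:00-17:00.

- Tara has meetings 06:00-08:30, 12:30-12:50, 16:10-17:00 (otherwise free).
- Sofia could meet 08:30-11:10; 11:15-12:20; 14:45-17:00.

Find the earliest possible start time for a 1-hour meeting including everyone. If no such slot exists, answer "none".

Tara free: 08:30-12:30, 12:50-16:10 (invert busy blocks within the working day).
Sofia free: 08:30-11:10, 11:15-12:20, 14:45-17:00.
Tara ∩ Sofia: 08:30-11:10, 11:15-12:20, 14:45-16:10.
So the common availability across everyone is 08:30-11:10, 11:15-12:20, 14:45-16:10.
The first common window of at least 60 minutes is 08:30-11:10, so the earliest start is 08:30.

08:30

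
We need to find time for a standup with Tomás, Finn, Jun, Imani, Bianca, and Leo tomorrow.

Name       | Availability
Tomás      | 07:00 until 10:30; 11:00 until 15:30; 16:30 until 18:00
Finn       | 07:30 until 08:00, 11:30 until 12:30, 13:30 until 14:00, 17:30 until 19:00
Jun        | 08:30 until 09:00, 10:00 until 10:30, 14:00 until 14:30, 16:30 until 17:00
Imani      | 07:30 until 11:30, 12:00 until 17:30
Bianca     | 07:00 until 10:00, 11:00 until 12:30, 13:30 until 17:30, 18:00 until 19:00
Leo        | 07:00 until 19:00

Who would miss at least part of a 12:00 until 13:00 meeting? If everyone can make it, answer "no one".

Bianca, Finn, Jun

Tomás: free for 12:00-13:00. Finn: not fully free for 12:00-13:00. Jun: not fully free for 12:00-13:00. Imani: free for 12:00-13:00. Bianca: not fully free for 12:00-13:00. Leo: free for 12:00-13:00.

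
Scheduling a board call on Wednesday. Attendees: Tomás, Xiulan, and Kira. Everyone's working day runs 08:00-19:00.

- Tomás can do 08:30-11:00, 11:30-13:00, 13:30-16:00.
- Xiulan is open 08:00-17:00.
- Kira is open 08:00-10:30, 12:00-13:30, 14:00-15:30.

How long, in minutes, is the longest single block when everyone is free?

Tomás ∩ Xiulan: 08:30-11:00, 11:30-13:00, 13:30-16:00.
Tomás ∩ Xiulan ∩ Kira: 08:30-10:30, 12:00-13:00, 14:00-15:30.
The longest is 08:30-10:30 at 120 minutes.

120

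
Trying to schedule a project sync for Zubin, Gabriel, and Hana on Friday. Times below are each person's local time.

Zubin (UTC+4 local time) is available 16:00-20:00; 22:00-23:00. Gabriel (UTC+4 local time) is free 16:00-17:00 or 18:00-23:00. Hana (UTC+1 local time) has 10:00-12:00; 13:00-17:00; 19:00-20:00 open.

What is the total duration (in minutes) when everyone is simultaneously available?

Zubin in UTC: 12:00-16:00, 18:00-19:00 (subtract 4h to convert from UTC+4).
Gabriel in UTC: 12:00-13:00, 14:00-19:00 (subtract 4h to convert from UTC+4).
Hana in UTC: 09:00-11:00, 12:00-16:00, 18:00-19:00 (subtract 1h to convert from UTC+1).
Zubin ∩ Gabriel: 12:00-13:00, 14:00-16:00, 18:00-19:00.
Zubin ∩ Gabriel ∩ Hana: 12:00-13:00, 14:00-16:00, 18:00-19:00.
Those are the intersection windows.
Summing the common windows: 60 + 120 + 60 = 240 minutes.

240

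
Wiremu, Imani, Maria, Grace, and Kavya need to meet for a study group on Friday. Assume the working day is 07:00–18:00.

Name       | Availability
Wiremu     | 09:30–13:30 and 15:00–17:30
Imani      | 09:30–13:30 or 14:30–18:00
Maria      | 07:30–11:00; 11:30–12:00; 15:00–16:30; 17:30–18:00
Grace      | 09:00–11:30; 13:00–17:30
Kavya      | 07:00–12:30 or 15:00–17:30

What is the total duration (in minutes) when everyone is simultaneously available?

Wiremu ∩ Imani: 09:30-13:30, 15:00-17:30.
Wiremu ∩ Imani ∩ Maria: 09:30-11:00, 11:30-12:00, 15:00-16:30.
Wiremu ∩ Imani ∩ Maria ∩ Grace: 09:30-11:00, 15:00-16:30.
Wiremu ∩ Imani ∩ Maria ∩ Grace ∩ Kavya: 09:30-11:00, 15:00-16:30.
So the common availability across everyone is 09:30-11:00, 15:00-16:30.
Summing the common windows: 90 + 90 = 180 minutes.

180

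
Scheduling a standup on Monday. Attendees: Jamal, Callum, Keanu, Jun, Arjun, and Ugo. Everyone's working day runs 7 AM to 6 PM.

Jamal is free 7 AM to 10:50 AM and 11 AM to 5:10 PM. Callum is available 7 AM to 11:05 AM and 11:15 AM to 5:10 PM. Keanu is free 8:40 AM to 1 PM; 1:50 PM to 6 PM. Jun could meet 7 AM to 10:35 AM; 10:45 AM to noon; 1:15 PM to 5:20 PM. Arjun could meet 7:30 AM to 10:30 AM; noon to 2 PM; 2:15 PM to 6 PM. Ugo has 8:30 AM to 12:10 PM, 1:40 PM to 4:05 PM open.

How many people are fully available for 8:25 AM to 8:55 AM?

4

Jamal, Callum, Jun, and Arjun can make the full 08:25-08:55 slot — that's 4.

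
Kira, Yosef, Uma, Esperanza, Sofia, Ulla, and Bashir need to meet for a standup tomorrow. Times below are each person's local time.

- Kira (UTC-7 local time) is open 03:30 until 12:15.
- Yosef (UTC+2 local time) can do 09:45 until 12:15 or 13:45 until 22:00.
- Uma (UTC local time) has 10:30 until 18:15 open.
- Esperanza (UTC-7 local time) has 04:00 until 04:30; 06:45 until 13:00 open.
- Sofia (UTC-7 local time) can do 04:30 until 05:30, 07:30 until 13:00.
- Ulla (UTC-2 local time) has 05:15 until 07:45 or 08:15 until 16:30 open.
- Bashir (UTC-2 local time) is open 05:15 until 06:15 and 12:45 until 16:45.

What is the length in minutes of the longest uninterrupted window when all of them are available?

Kira in UTC: 10:30-19:15 (add 7h to convert from UTC-7).
Yosef in UTC: 07:45-10:15, 11:45-20:00 (subtract 2h to convert from UTC+2).
Uma in UTC: 10:30-18:15.
Esperanza in UTC: 11:00-11:30, 13:45-20:00 (add 7h to convert from UTC-7).
Sofia in UTC: 11:30-12:30, 14:30-20:00 (add 7h to convert from UTC-7).
Ulla in UTC: 07:15-09:45, 10:15-18:30 (add 2h to convert from UTC-2).
Bashir in UTC: 07:15-08:15, 14:45-18:45 (add 2h to convert from UTC-2).
Kira ∩ Yosef: 11:45-19:15.
Kira ∩ Yosef ∩ Uma: 11:45-18:15.
Kira ∩ Yosef ∩ Uma ∩ Esperanza: 13:45-18:15.
Kira ∩ Yosef ∩ Uma ∩ Esperanza ∩ Sofia: 14:30-18:15.
Kira ∩ Yosef ∩ Uma ∩ Esperanza ∩ Sofia ∩ Ulla: 14:30-18:15.
Kira ∩ Yosef ∩ Uma ∩ Esperanza ∩ Sofia ∩ Ulla ∩ Bashir: 14:45-18:15.
The longest is 14:45-18:15 at 210 minutes.

210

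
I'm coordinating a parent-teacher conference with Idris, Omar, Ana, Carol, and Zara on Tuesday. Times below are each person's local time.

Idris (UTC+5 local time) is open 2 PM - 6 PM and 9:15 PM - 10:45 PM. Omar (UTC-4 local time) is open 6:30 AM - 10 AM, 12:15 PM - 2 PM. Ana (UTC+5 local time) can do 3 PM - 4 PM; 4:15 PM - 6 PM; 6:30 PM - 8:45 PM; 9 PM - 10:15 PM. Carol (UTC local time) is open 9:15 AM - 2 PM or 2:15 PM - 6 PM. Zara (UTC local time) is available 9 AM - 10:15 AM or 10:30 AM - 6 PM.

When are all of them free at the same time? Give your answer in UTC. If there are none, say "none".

Idris in UTC: 09:00-13:00, 16:15-17:45 (subtract 5h to convert from UTC+5).
Omar in UTC: 10:30-14:00, 16:15-18:00 (add 4h to convert from UTC-4).
Ana in UTC: 10:00-11:00, 11:15-13:00, 13:30-15:45, 16:00-17:15 (subtract 5h to convert from UTC+5).
Carol in UTC: 09:15-14:00, 14:15-18:00.
Zara in UTC: 09:00-10:15, 10:30-18:00.
Idris ∩ Omar: 10:30-13:00, 16:15-17:45.
Idris ∩ Omar ∩ Ana: 10:30-11:00, 11:15-13:00, 16:15-17:15.
Idris ∩ Omar ∩ Ana ∩ Carol: 10:30-11:00, 11:15-13:00, 16:15-17:15.
Idris ∩ Omar ∩ Ana ∩ Carol ∩ Zara: 10:30-11:00, 11:15-13:00, 16:15-17:15.
Those are the intersection windows.

10:30-11:00, 11:15-13:00, 16:15-17:15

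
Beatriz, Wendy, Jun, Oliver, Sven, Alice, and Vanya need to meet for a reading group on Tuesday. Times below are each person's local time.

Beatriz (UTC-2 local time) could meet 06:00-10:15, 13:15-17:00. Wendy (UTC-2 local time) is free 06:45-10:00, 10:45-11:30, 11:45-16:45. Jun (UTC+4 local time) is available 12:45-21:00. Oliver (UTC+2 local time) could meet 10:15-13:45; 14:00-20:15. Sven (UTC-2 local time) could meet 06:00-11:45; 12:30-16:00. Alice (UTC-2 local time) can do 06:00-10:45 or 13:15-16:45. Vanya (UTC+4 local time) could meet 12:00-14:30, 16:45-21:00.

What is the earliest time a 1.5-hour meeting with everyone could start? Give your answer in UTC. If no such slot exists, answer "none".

08:45

Beatriz in UTC: 08:00-12:15, 15:15-19:00 (add 2h to convert from UTC-2).
Wendy in UTC: 08:45-12:00, 12:45-13:30, 13:45-18:45 (add 2h to convert from UTC-2).
Jun in UTC: 08:45-17:00 (subtract 4h to convert from UTC+4).
Oliver in UTC: 08:15-11:45, 12:00-18:15 (subtract 2h to convert from UTC+2).
Sven in UTC: 08:00-13:45, 14:30-18:00 (add 2h to convert from UTC-2).
Alice in UTC: 08:00-12:45, 15:15-18:45 (add 2h to convert from UTC-2).
Vanya in UTC: 08:00-10:30, 12:45-17:00 (subtract 4h to convert from UTC+4).
Beatriz ∩ Wendy: 08:45-12:00, 15:15-18:45.
Beatriz ∩ Wendy ∩ Jun: 08:45-12:00, 15:15-17:00.
Beatriz ∩ Wendy ∩ Jun ∩ Oliver: 08:45-11:45, 15:15-17:00.
Beatriz ∩ Wendy ∩ Jun ∩ Oliver ∩ Sven: 08:45-11:45, 15:15-17:00.
Beatriz ∩ Wendy ∩ Jun ∩ Oliver ∩ Sven ∩ Alice: 08:45-11:45, 15:15-17:00.
Beatriz ∩ Wendy ∩ Jun ∩ Oliver ∩ Sven ∩ Alice ∩ Vanya: 08:45-10:30, 15:15-17:00.
So the common availability across everyone is 08:45-10:30, 15:15-17:00.
The first common window of at least 90 minutes is 08:45-10:30, so the earliest start is 08:45.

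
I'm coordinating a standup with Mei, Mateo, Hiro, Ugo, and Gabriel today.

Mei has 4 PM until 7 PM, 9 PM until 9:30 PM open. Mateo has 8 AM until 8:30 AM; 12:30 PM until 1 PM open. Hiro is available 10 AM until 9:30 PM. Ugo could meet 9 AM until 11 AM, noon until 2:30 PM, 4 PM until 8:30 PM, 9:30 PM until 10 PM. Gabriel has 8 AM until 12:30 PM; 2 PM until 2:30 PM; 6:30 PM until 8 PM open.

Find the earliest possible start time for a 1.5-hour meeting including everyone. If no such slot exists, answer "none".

none

Mei ∩ Mateo: ∅.
Mei ∩ Mateo ∩ Hiro: ∅.
Mei ∩ Mateo ∩ Hiro ∩ Ugo: ∅.
Mei ∩ Mateo ∩ Hiro ∩ Ugo ∩ Gabriel: ∅.
There is no time when everyone is free.
No common window is at least 90 minutes long.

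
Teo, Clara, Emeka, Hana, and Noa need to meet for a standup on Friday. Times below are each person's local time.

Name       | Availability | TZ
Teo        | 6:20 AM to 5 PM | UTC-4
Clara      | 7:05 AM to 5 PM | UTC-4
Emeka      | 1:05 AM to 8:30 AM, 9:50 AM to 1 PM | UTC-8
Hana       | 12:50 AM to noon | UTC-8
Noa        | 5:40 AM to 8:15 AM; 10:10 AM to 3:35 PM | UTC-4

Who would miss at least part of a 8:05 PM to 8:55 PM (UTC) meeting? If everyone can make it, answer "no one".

Hana, Noa

Teo in UTC: 10:20-21:00 (add 4h to convert from UTC-4).
Clara in UTC: 11:05-21:00 (add 4h to convert from UTC-4).
Emeka in UTC: 09:05-16:30, 17:50-21:00 (add 8h to convert from UTC-8).
Hana in UTC: 08:50-20:00 (add 8h to convert from UTC-8).
Noa in UTC: 09:40-12:15, 14:10-19:35 (add 4h to convert from UTC-4).
Teo: free for 20:05-20:55. Clara: free for 20:05-20:55. Emeka: free for 20:05-20:55. Hana: not fully free for 20:05-20:55. Noa: not fully free for 20:05-20:55.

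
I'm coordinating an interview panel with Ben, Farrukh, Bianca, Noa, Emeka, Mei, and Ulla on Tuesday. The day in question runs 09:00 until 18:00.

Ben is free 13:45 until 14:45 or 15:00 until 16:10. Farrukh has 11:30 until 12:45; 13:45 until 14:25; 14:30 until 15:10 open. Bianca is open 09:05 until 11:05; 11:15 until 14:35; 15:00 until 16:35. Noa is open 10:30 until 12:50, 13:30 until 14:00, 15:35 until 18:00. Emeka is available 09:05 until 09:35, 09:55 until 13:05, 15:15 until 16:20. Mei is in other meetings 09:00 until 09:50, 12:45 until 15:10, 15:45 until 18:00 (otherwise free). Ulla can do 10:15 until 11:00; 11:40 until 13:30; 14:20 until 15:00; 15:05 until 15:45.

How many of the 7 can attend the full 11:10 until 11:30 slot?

Ben free: 13:45-14:45, 15:00-16:10.
Farrukh free: 11:30-12:45, 13:45-14:25, 14:30-15:10.
Bianca free: 09:05-11:05, 11:15-14:35, 15:00-16:35.
Noa free: 10:30-12:50, 13:30-14:00, 15:35-18:00.
Emeka free: 09:05-09:35, 09:55-13:05, 15:15-16:20.
Mei free: 09:50-12:45, 15:10-15:45 (invert busy blocks within the working day).
Ulla free: 10:15-11:00, 11:40-13:30, 14:20-15:00, 15:05-15:45.
Noa, Emeka, and Mei can make the full 11:10-11:30 slot — that's 3.

3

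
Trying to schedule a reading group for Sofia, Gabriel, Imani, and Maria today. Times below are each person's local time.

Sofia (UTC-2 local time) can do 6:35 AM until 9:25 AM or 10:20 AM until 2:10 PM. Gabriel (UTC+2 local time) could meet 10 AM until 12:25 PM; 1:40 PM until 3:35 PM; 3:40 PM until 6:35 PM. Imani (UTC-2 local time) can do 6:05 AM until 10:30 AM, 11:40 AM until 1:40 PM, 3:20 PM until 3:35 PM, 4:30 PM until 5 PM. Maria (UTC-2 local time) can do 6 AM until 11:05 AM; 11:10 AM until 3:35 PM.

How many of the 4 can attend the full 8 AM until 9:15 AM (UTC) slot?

2

Sofia in UTC: 08:35-11:25, 12:20-16:10 (add 2h to convert from UTC-2).
Gabriel in UTC: 08:00-10:25, 11:40-13:35, 13:40-16:35 (subtract 2h to convert from UTC+2).
Imani in UTC: 08:05-12:30, 13:40-15:40, 17:20-17:35, 18:30-19:00 (add 2h to convert from UTC-2).
Maria in UTC: 08:00-13:05, 13:10-17:35 (add 2h to convert from UTC-2).
Gabriel and Maria can make the full 08:00-09:15 slot — that's 2.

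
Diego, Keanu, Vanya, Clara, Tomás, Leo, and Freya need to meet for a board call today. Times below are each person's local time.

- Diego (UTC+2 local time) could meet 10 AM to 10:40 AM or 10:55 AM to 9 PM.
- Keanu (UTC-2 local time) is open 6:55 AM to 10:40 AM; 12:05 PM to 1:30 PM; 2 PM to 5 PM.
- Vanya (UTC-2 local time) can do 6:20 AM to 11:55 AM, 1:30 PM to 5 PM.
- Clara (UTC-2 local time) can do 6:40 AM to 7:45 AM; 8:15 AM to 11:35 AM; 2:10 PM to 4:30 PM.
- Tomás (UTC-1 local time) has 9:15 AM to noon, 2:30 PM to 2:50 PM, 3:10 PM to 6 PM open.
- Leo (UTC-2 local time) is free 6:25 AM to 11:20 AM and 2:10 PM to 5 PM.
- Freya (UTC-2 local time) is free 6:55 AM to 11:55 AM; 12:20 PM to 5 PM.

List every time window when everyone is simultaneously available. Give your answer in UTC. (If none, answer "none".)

10:15-12:40, 16:10-18:30

Diego in UTC: 08:00-08:40, 08:55-19:00 (subtract 2h to convert from UTC+2).
Keanu in UTC: 08:55-12:40, 14:05-15:30, 16:00-19:00 (add 2h to convert from UTC-2).
Vanya in UTC: 08:20-13:55, 15:30-19:00 (add 2h to convert from UTC-2).
Clara in UTC: 08:40-09:45, 10:15-13:35, 16:10-18:30 (add 2h to convert from UTC-2).
Tomás in UTC: 10:15-13:00, 15:30-15:50, 16:10-19:00 (add 1h to convert from UTC-1).
Leo in UTC: 08:25-13:20, 16:10-19:00 (add 2h to convert from UTC-2).
Freya in UTC: 08:55-13:55, 14:20-19:00 (add 2h to convert from UTC-2).
Diego ∩ Keanu: 08:55-12:40, 14:05-15:30, 16:00-19:00.
Diego ∩ Keanu ∩ Vanya: 08:55-12:40, 16:00-19:00.
Diego ∩ Keanu ∩ Vanya ∩ Clara: 08:55-09:45, 10:15-12:40, 16:10-18:30.
Diego ∩ Keanu ∩ Vanya ∩ Clara ∩ Tomás: 10:15-12:40, 16:10-18:30.
Diego ∩ Keanu ∩ Vanya ∩ Clara ∩ Tomás ∩ Leo: 10:15-12:40, 16:10-18:30.
Diego ∩ Keanu ∩ Vanya ∩ Clara ∩ Tomás ∩ Leo ∩ Freya: 10:15-12:40, 16:10-18:30.
So the common availability across everyone is 10:15-12:40, 16:10-18:30.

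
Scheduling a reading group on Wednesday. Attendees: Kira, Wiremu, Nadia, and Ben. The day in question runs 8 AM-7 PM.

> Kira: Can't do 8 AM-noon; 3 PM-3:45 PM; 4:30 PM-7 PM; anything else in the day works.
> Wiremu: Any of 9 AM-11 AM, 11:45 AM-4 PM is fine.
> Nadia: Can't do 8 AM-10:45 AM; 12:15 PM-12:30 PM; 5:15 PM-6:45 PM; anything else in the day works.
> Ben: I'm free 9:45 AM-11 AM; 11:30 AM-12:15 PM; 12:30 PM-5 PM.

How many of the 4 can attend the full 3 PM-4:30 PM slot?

2

Kira free: 12:00-15:00, 15:45-16:30 (invert busy blocks within the working day).
Wiremu free: 09:00-11:00, 11:45-16:00.
Nadia free: 10:45-12:15, 12:30-17:15, 18:45-19:00 (invert busy blocks within the working day).
Ben free: 09:45-11:00, 11:30-12:15, 12:30-17:00.
Nadia and Ben can make the full 15:00-16:30 slot — that's 2.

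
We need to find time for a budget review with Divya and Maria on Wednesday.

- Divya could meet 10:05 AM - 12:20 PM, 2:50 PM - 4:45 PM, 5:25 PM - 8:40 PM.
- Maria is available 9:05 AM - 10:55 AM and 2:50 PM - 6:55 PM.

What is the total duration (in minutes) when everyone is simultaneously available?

Divya ∩ Maria: 10:05-10:55, 14:50-16:45, 17:25-18:55.
So the common availability across everyone is 10:05-10:55, 14:50-16:45, 17:25-18:55.
Summing the common windows: 50 + 115 + 90 = 255 minutes.

255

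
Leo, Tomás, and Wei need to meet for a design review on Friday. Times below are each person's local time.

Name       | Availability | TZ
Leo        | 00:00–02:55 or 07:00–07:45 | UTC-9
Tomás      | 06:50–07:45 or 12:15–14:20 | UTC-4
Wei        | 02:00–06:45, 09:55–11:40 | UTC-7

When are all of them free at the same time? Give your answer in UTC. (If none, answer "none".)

10:50-11:45

Leo in UTC: 09:00-11:55, 16:00-16:45 (add 9h to convert from UTC-9).
Tomás in UTC: 10:50-11:45, 16:15-18:20 (add 4h to convert from UTC-4).
Wei in UTC: 09:00-13:45, 16:55-18:40 (add 7h to convert from UTC-7).
Leo ∩ Tomás: 10:50-11:45, 16:15-16:45.
Leo ∩ Tomás ∩ Wei: 10:50-11:45.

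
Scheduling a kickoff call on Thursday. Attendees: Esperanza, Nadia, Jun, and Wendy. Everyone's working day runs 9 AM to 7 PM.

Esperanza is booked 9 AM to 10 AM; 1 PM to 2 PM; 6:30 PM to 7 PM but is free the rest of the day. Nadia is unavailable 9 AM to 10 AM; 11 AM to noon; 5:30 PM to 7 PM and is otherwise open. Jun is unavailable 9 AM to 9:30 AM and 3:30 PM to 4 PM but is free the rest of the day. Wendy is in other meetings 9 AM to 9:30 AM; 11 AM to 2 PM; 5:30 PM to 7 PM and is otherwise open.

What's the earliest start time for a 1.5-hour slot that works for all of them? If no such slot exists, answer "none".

Esperanza free: 10:00-13:00, 14:00-18:30 (invert busy blocks within the working day).
Nadia free: 10:00-11:00, 12:00-17:30 (invert busy blocks within the working day).
Jun free: 09:30-15:30, 16:00-19:00 (invert busy blocks within the working day).
Wendy free: 09:30-11:00, 14:00-17:30 (invert busy blocks within the working day).
Esperanza ∩ Nadia: 10:00-11:00, 12:00-13:00, 14:00-17:30.
Esperanza ∩ Nadia ∩ Jun: 10:00-11:00, 12:00-13:00, 14:00-15:30, 16:00-17:30.
Esperanza ∩ Nadia ∩ Jun ∩ Wendy: 10:00-11:00, 14:00-15:30, 16:00-17:30.
The first common window of at least 90 minutes is 14:00-15:30, so the earliest start is 14:00.

14:00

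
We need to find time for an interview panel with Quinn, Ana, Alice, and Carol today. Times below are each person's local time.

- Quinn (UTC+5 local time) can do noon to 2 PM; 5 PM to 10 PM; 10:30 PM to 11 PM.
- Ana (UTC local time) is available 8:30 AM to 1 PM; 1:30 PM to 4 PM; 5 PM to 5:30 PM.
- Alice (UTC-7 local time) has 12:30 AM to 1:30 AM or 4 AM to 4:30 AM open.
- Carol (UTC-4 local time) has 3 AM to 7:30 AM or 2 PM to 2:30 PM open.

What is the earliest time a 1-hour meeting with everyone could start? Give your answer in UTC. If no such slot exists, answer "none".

none

Quinn in UTC: 07:00-09:00, 12:00-17:00, 17:30-18:00 (subtract 5h to convert from UTC+5).
Ana in UTC: 08:30-13:00, 13:30-16:00, 17:00-17:30.
Alice in UTC: 07:30-08:30, 11:00-11:30 (add 7h to convert from UTC-7).
Carol in UTC: 07:00-11:30, 18:00-18:30 (add 4h to convert from UTC-4).
Quinn ∩ Ana: 08:30-09:00, 12:00-13:00, 13:30-16:00.
Quinn ∩ Ana ∩ Alice: ∅.
Quinn ∩ Ana ∩ Alice ∩ Carol: ∅.
There is no time when everyone is free.
No common window is at least 60 minutes long.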